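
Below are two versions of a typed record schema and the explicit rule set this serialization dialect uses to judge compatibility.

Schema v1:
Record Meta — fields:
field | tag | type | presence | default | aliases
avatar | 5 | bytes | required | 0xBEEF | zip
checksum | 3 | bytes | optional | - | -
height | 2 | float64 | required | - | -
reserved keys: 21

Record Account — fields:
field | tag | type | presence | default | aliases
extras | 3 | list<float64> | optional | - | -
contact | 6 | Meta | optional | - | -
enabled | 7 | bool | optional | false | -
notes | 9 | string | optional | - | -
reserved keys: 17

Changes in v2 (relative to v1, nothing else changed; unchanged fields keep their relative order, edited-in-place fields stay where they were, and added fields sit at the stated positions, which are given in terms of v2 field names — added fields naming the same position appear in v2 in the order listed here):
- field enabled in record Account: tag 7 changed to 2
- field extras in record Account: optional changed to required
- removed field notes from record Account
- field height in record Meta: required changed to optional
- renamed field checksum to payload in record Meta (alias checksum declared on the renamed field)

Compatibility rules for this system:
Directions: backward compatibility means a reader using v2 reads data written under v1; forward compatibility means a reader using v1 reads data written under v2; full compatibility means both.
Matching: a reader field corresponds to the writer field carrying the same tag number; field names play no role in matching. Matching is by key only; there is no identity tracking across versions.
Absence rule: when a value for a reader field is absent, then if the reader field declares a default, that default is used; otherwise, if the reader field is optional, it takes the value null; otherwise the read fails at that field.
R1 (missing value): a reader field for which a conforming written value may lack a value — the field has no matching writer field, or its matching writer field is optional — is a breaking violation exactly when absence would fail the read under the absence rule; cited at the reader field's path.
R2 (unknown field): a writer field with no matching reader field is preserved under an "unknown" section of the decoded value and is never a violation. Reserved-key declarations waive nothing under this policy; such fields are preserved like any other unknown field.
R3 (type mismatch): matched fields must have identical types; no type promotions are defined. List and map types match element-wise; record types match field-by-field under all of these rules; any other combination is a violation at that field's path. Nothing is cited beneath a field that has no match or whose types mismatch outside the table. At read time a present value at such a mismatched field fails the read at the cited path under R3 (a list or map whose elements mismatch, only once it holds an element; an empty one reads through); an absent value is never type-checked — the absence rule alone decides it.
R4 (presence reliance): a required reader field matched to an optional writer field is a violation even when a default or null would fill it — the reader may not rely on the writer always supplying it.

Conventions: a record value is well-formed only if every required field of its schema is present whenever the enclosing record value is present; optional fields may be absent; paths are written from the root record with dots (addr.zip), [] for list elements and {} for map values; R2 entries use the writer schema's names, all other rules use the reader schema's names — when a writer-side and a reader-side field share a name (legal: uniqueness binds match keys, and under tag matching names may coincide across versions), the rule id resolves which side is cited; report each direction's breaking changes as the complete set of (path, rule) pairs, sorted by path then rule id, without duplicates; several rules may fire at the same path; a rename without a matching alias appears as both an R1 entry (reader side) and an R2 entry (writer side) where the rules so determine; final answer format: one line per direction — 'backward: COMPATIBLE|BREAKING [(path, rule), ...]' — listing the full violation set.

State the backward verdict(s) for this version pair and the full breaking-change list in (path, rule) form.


backward: BREAKING [(extras, R1), (extras, R4)]

each type pair in Account: writer, then reader
backward analysis of Account with v2 as reader and v1 as writer:
  writer optional, list<float64> -> list<float64>: reader extras maps from writer extras
  writer optional, Meta -> Meta: reader contact maps from writer contact
  enabled: no writer match
  enabled (writer side), unknown to reader
  notes (writer side), unknown to reader
  writer required, bytes -> bytes: reader contact.avatar maps from writer contact.avatar
  writer optional, bytes -> bytes: reader contact.payload maps from writer contact.checksum
  writer required, float64 -> float64: reader contact.height maps from writer contact.height
  R1 fires at extras
  R4 fires at extras
  => backward: BREAKING (2)
ruling out the remaining Account differences:
  field enabled in record Account: tag 7 changed to 2 -> no rule fires on it in Account's dialect; the asked verdict holds
  removed field notes from record Account -> no rule fires on it in Account's dialect; the asked verdict holds
  field height in record Meta: required changed to optional -> affects forward compatibility only, which is not asked
  renamed field checksum to payload in record Meta (alias checksum declared on the renamed field) -> no rule fires on it in Account's dialect; the asked verdict holds


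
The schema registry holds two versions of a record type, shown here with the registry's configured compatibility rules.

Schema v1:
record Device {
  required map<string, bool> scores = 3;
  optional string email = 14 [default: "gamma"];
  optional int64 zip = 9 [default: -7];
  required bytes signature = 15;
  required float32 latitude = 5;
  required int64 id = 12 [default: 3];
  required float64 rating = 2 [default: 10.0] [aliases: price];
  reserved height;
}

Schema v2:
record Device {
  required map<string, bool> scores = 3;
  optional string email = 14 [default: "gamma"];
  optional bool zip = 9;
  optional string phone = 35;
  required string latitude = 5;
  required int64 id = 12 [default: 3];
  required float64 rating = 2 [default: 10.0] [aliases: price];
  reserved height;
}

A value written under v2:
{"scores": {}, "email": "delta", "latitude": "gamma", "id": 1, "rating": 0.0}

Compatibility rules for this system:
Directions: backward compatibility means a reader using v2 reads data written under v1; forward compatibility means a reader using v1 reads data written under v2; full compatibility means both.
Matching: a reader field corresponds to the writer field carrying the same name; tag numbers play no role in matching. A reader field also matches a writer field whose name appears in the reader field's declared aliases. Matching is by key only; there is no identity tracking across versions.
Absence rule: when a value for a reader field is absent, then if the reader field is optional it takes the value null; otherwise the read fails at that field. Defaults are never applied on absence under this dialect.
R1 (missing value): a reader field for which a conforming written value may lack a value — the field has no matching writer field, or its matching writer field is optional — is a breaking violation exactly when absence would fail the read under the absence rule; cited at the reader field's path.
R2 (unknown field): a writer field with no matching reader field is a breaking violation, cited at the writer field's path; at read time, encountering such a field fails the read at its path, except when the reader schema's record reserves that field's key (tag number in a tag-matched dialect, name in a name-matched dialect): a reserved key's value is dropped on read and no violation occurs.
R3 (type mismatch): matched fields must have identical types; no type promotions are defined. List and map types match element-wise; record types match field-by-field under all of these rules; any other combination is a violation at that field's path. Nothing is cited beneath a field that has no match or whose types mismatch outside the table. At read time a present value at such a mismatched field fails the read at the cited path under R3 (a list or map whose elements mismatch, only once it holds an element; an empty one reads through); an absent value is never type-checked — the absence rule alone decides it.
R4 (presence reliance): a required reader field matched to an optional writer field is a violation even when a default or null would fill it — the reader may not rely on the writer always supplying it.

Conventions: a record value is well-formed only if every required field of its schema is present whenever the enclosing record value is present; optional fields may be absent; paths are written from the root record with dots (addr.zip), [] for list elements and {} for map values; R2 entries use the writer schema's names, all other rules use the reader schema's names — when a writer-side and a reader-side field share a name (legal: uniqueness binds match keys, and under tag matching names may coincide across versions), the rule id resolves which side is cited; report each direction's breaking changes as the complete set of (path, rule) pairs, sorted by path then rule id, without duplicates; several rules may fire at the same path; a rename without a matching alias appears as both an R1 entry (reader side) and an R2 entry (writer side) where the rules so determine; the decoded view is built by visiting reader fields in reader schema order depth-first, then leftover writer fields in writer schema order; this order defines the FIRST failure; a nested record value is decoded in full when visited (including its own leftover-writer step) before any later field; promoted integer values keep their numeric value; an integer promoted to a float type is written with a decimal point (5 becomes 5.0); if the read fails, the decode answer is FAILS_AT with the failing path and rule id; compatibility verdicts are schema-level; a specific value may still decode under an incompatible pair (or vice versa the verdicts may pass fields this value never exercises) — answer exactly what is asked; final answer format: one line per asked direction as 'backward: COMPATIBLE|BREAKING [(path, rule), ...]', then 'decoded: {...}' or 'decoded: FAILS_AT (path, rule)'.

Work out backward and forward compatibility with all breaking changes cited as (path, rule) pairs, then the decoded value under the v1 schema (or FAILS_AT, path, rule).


backward: BREAKING [(latitude, R3), (signature, R2), (zip, R3)]; forward: BREAKING [(latitude, R3), (phone, R2), (signature, R1), (zip, R3)]; decoded: FAILS_AT (signature, R1)

the writer's type comes first in each Device pair
backward on Device — v2 reading data written by v1:
  scores: map<string, bool> -> map<string, bool>, writer required; from scores
  email: string -> string, writer optional; from email
  zip: int64 -> bool, writer optional; from zip
  no writer field matches reader phone
  latitude: float32 -> string, writer required; from latitude
  id: int64 -> int64, writer required; from id
  rating: float64 -> float64, writer required; from rating
  writer signature: unknown to reader
  rule R3 violated at latitude
  rule R2 violated at signature
  rule R3 violated at zip
  => 3 violation(s): backward is BREAKING for Device
forward on Device — v1 reading data written by v2:
  scores: map<string, bool> -> map<string, bool>, writer required; from scores
  email: string -> string, writer optional; from email
  zip: bool -> int64, writer optional; from zip
  no writer field matches reader signature
  latitude: string -> float32, writer required; from latitude
  id: int64 -> int64, writer required; from id
  rating: float64 -> float64, writer required; from rating
  writer phone: unknown to reader
  rule R3 violated at latitude
  rule R2 violated at phone
  rule R1 violated at signature
  rule R3 violated at zip
  => 4 violation(s): forward is BREAKING for Device
decoding the Device value with the v1 reader:
  scores := {}
  email := "delta"
  zip := null (not supplied -> null)
  read fails at signature under R1 (no fill)
  => FAILS_AT (signature, R1)


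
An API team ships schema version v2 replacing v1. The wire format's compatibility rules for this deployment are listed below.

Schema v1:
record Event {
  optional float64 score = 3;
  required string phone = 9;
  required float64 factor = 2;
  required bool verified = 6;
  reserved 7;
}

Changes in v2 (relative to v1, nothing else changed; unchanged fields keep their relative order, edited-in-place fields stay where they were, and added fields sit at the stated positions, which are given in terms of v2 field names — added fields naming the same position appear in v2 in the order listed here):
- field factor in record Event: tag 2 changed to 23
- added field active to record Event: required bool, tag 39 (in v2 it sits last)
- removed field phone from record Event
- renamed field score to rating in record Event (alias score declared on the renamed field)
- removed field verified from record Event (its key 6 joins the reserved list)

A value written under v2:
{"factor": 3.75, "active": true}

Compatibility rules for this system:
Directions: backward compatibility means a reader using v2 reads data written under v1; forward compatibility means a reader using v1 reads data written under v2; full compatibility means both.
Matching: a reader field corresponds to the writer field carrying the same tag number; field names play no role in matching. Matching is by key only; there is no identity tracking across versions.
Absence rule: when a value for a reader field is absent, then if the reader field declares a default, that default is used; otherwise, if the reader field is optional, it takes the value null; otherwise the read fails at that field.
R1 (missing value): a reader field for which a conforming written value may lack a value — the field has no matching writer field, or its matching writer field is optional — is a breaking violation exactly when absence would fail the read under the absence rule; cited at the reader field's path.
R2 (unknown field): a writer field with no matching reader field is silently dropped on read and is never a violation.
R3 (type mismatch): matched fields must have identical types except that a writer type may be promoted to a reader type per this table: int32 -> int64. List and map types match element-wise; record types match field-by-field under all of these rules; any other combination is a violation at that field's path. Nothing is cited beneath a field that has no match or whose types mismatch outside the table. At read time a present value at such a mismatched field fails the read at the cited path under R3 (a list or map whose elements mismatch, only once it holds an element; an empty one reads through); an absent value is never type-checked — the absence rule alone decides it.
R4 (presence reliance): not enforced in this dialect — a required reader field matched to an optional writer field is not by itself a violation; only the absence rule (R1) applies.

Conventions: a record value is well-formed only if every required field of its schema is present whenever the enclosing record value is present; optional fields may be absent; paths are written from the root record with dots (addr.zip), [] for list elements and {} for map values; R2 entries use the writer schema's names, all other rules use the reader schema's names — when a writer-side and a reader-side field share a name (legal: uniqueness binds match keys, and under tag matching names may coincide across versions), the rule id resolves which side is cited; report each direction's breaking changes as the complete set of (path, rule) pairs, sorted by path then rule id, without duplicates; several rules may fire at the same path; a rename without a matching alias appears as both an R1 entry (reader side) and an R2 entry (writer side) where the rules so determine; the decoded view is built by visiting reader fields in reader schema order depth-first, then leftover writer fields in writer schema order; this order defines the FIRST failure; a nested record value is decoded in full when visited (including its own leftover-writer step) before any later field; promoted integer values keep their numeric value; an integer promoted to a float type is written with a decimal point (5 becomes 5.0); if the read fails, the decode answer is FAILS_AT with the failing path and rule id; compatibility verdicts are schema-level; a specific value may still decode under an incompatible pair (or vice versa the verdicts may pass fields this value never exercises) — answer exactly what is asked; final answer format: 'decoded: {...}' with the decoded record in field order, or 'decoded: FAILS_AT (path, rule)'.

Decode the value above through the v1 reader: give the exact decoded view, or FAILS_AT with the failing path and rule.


arrows below run writer -> reader for Event
decode walk for Event under reader schema v1:
  score := null (absent, optional -> null)
  read fails at phone under R1 (no fill)
  => FAILS_AT (phone, R1)
the rest of the Event diff is inert for this question:
  field factor in record Event: tag 2 changed to 23 -> shifts the Event verdicts, not this decode
  added field active to record Event: required bool, tag 39 (in v2 it sits last) -> shifts the Event verdicts, not this decode
  renamed field score to rating in record Event (alias score declared on the renamed field) -> no rule fires on it and the decoded Event view is identical with or without it
  removed field verified from record Event (its key 6 joins the reserved list) -> shifts the Event verdicts, not this decode

decoded: FAILS_AT (phone, R1)


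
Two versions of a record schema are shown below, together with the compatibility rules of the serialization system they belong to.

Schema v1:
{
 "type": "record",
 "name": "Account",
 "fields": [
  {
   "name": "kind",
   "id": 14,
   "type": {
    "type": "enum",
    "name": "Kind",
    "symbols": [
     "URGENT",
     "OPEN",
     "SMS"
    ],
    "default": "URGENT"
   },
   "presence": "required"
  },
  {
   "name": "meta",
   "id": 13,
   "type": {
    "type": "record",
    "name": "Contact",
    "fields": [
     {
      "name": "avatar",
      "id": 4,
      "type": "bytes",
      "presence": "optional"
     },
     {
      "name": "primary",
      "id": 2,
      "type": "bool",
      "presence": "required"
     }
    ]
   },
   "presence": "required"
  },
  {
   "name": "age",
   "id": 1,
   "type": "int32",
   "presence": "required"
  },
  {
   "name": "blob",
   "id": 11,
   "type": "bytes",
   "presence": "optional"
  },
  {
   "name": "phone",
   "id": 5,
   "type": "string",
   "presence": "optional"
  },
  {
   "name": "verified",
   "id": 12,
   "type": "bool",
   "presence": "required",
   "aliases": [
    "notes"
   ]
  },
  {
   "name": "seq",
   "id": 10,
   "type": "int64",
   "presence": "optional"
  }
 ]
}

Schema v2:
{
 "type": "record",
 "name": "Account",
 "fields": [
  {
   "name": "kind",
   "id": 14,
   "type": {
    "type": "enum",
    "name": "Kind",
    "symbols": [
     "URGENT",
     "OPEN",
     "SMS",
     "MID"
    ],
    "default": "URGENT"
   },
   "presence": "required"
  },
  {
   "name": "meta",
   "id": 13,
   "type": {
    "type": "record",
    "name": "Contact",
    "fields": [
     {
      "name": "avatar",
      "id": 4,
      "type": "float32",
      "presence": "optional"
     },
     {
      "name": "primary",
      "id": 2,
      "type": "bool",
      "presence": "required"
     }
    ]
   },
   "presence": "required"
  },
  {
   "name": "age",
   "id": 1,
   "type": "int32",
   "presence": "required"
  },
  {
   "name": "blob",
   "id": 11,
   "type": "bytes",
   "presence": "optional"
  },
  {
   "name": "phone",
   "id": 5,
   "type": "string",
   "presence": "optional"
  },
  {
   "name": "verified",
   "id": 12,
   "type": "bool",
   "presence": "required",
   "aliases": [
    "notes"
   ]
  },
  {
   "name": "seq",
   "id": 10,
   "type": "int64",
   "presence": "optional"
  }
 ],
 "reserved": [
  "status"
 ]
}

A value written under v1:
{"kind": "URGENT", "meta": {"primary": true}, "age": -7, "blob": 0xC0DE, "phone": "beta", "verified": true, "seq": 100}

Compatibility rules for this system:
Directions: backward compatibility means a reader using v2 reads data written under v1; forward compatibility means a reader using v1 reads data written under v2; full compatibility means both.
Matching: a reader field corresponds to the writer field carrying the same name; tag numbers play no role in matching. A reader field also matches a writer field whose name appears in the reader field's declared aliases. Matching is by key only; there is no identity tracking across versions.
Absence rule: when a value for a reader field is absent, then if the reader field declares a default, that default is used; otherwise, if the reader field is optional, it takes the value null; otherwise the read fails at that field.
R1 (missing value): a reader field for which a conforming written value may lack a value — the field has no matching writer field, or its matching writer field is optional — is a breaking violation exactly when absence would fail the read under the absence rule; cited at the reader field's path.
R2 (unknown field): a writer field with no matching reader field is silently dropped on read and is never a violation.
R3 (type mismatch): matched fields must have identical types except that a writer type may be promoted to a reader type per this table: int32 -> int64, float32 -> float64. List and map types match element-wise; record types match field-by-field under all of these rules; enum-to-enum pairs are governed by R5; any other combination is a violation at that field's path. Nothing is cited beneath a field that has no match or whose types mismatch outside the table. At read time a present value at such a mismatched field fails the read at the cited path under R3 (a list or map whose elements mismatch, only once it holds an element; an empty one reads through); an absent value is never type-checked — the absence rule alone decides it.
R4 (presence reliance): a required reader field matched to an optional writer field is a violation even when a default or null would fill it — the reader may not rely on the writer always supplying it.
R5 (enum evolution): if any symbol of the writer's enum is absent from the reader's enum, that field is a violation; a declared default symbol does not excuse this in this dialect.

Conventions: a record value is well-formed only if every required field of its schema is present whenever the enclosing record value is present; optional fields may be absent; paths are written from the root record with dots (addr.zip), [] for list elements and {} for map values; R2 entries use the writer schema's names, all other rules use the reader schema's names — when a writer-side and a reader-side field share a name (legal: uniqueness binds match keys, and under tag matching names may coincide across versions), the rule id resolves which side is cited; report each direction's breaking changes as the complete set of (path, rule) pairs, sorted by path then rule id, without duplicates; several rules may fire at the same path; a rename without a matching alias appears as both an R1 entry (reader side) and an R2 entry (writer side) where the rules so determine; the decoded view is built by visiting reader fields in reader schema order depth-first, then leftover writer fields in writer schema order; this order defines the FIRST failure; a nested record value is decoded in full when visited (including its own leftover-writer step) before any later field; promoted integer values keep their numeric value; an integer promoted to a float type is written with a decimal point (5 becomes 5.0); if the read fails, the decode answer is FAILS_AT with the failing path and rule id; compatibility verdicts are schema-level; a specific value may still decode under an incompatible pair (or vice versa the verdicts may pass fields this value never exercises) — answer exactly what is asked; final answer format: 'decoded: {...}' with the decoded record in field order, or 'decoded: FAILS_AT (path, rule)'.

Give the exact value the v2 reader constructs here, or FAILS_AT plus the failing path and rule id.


decoded: {"kind": "URGENT", "meta": {"avatar": null, "primary": true}, "age": -7, "blob": 0xC0DE, "phone": "beta", "verified": true, "seq": 100}

each type pair in Account: writer, then reader
decode walk for Account under reader schema v2:
  kind := "URGENT"
  meta.avatar := null (absent, optional -> null)
  meta.primary := true
  age := -7
  blob := 0xC0DE
  phone := "beta"
  verified := true
  seq := 100
  => decoded: {"kind": "URGENT", "meta": {"avatar": null, "primary": true}, "age": -7, "blob": 0xC0DE, "phone": "beta", "verified": true, "seq": 100}
the rest of the Account diff is inert for this question:
  field avatar in record Contact: type bytes changed to float32 -> shifts the Account verdicts, not this decode
  enum Kind (field kind in record Account): symbol MID added -> shifts the Account verdicts, not this decode


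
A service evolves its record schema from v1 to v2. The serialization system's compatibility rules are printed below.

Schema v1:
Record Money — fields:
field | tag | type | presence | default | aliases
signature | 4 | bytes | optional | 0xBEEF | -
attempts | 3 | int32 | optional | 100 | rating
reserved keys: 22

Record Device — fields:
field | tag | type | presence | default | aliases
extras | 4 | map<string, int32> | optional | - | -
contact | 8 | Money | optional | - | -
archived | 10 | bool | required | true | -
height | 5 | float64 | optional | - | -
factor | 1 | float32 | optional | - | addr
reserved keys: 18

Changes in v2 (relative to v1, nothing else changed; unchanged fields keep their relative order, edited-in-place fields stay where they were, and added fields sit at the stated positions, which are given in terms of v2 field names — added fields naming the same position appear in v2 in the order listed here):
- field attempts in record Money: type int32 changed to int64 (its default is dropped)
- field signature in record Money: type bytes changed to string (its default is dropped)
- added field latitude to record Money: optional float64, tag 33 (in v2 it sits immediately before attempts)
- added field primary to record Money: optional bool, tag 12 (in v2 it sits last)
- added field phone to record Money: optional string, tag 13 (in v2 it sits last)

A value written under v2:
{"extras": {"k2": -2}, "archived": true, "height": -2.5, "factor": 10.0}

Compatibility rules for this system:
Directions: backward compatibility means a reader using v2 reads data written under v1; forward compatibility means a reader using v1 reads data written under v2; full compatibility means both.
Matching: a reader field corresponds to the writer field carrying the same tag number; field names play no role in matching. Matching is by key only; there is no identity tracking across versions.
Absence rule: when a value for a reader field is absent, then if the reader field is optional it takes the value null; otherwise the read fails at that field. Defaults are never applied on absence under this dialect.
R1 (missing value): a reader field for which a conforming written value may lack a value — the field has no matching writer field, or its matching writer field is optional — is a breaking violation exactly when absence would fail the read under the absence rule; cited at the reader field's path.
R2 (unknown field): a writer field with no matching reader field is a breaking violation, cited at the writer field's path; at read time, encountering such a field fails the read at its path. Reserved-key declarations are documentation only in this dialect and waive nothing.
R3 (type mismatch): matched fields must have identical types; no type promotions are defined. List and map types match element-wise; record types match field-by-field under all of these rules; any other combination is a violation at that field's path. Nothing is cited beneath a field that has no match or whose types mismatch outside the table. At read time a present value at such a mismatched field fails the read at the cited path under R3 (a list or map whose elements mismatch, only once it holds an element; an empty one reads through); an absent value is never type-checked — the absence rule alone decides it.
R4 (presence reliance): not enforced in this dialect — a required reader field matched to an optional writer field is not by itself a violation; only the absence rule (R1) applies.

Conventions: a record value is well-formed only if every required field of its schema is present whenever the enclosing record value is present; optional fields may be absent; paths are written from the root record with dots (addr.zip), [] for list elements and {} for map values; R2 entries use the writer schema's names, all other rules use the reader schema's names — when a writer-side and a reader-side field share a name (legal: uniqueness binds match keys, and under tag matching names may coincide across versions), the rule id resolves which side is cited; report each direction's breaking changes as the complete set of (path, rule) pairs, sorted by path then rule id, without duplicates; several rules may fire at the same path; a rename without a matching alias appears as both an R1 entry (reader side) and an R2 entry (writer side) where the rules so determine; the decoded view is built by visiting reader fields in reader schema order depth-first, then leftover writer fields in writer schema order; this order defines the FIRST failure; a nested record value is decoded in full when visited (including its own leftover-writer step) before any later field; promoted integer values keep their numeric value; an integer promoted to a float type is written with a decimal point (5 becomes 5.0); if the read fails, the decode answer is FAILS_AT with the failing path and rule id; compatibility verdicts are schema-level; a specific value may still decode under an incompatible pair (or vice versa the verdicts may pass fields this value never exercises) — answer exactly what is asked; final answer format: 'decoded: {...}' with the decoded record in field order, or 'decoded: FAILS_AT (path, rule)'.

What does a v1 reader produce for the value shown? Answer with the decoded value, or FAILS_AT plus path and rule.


decoded: {"extras": {"k2": -2}, "contact": null, "archived": true, "height": -2.5, "factor": 10.0}

the writer's type comes first in each Device pair
migrating the Device value to v1:
  extras := {"k2": -2}
  contact := null (not supplied -> null)
  archived := true
  height := -2.5
  factor := 10.0
  => decoded: {"extras": {"k2": -2}, "contact": null, "archived": true, "height": -2.5, "factor": 10.0}
ruling out the remaining Device differences:
  field attempts in record Money: type int32 changed to int64 (its default is dropped) -> changes Device's schema-level verdicts only — the decode of this value is the same
  field signature in record Money: type bytes changed to string (its default is dropped) -> changes Device's schema-level verdicts only — the decode of this value is the same
  added field phone to record Money: optional string, tag 13 (in v2 it sits last) -> changes Device's schema-level verdicts only — the decode of this value is the same
  added field primary to record Money: optional bool, tag 12 (in v2 it sits last) -> changes Device's schema-level verdicts only — the decode of this value is the same
  added field latitude to record Money: optional float64, tag 33 (in v2 it sits immediately before attempts) -> changes Device's schema-level verdicts only — the decode of this value is the same


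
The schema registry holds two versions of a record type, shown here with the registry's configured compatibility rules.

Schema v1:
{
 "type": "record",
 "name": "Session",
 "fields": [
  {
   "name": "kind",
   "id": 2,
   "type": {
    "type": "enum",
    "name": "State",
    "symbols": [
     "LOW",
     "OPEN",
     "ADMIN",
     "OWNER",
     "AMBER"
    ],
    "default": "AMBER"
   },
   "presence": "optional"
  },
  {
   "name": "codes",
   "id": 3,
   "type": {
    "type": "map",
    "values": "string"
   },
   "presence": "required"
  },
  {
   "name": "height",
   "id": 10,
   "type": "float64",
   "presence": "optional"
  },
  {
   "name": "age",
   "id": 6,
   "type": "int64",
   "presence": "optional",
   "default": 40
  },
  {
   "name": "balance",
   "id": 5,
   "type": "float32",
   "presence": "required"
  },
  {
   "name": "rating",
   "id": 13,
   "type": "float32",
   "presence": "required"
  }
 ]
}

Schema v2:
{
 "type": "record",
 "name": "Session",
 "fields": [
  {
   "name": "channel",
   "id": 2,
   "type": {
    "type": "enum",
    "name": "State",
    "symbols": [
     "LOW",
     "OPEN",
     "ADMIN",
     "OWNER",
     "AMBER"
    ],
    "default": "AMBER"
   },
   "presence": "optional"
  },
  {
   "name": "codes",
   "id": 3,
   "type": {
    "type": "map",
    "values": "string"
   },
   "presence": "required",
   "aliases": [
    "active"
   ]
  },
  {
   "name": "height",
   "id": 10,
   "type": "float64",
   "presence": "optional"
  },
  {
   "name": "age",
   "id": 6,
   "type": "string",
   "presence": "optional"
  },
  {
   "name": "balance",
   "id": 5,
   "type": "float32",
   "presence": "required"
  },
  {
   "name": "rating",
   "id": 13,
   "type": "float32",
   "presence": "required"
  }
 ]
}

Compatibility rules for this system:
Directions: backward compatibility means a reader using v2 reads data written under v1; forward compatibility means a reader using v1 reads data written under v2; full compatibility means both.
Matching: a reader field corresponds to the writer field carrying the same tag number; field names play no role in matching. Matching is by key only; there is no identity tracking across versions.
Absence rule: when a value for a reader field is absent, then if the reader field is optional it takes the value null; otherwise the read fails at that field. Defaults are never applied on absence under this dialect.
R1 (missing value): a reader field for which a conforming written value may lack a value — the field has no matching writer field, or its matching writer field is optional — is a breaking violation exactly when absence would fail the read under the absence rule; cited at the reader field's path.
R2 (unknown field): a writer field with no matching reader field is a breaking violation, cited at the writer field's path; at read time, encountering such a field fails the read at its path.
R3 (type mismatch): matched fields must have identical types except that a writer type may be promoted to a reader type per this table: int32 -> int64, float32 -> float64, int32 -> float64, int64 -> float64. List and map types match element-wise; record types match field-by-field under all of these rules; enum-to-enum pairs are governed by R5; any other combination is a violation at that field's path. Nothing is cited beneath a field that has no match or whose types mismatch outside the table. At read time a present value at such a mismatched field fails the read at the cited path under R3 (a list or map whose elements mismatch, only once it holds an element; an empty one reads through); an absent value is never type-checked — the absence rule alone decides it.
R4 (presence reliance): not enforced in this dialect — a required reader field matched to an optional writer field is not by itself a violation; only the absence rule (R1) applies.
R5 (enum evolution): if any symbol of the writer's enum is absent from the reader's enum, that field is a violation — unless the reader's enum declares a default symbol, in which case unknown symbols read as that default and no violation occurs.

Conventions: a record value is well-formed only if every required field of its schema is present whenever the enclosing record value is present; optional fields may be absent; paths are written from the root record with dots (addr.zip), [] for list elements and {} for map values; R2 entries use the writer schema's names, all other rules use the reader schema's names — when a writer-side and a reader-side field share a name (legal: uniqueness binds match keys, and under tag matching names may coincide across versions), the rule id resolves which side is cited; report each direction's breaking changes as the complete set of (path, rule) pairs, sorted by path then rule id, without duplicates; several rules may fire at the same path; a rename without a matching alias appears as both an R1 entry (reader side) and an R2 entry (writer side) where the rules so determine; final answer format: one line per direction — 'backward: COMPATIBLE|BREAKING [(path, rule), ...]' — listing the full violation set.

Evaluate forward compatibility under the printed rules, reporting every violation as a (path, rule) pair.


forward: BREAKING [(age, R3)]

arrows below run writer -> reader for Session
forward pass over Session, reader schema v1, writer schema v2:
  kind <- channel (State -> State, writer optional)
  codes <- codes (map<string, string> -> map<string, string>, writer required)
  height <- height (float64 -> float64, writer optional)
  age <- age (string -> int64, writer optional)
  balance <- balance (float32 -> float32, writer required)
  rating <- rating (float32 -> float32, writer required)
  R3 fires at age
  forward on Session therefore BREAKING (1)
ruling out the remaining Session differences:
  renamed field kind to channel in record Session -> no rule fires on it in Session's dialect; the asked verdict holds


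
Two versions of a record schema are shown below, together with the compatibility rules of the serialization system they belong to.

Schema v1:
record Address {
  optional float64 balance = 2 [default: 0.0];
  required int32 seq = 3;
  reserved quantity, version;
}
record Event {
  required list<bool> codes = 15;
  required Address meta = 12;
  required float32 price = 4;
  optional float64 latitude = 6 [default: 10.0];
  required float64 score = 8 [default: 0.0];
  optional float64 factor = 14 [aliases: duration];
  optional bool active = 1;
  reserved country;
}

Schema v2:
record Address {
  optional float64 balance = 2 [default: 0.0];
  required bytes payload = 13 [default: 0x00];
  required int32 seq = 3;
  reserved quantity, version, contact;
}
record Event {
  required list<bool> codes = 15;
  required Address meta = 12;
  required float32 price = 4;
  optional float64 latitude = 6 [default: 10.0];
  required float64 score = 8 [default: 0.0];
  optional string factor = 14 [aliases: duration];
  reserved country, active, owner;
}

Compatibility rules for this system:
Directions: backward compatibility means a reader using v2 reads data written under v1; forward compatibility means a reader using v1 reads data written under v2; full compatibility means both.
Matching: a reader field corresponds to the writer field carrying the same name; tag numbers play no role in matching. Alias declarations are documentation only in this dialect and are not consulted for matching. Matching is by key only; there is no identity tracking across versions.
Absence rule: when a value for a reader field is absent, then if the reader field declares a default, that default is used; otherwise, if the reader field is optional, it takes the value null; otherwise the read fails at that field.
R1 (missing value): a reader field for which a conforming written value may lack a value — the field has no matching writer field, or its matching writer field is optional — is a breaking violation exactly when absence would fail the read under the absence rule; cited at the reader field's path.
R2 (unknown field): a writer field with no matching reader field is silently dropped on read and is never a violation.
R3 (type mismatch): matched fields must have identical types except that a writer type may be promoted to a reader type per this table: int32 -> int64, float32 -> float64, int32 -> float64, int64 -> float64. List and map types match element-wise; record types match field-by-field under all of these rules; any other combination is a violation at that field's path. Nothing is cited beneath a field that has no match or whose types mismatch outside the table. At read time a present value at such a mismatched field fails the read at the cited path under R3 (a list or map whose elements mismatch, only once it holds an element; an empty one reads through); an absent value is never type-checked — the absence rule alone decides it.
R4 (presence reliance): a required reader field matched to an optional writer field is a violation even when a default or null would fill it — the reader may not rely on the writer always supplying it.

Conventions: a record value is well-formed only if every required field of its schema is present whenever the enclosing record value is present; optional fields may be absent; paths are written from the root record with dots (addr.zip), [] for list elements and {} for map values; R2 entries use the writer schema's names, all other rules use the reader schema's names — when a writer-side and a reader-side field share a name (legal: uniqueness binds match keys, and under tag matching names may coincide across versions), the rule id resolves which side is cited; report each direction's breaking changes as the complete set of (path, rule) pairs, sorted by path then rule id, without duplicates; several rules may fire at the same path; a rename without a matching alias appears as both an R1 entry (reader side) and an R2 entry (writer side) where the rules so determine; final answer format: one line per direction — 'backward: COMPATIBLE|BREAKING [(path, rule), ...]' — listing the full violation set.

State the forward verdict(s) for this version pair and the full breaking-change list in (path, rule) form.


each type pair in Event: writer, then reader
forward for Event (reader v1, writer v2):
  list<bool> -> list<bool>, writer required: codes aligns to codes
  Address -> Address, writer required: meta aligns to meta
  float32 -> float32, writer required: price aligns to price
  float64 -> float64, writer optional: latitude aligns to latitude
  float64 -> float64, writer required: score aligns to score
  string -> float64, writer optional: factor aligns to factor
  active has no writer counterpart
  float64 -> float64, writer optional: meta.balance aligns to meta.balance
  int32 -> int32, writer required: meta.seq aligns to meta.seq
  leftover writer field: meta.payload
  breaking: (factor, R3)
  forward on Event therefore BREAKING (1)
the other Event changes do not affect what is asked:
  added field payload to record Address: required bytes, tag 13, default 0x00 (in v2 it sits immediately before seq) -> no rule fires on it in Event's dialect; the asked verdict holds
  removed field active from record Event (its key "active" joins the reserved list) -> no rule fires on it in Event's dialect; the asked verdict holds

forward: BREAKING [(factor, R3)]
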